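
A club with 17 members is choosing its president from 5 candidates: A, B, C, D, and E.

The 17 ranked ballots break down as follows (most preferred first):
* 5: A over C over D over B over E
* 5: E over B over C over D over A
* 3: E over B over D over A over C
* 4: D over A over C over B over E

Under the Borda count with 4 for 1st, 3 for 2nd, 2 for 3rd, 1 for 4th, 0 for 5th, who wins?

D

A: 5×4 + 5×0 + 3×1 + 4×3 = 35
B: 5×1 + 5×3 + 3×3 + 4×1 = 33
C: 5×3 + 5×2 + 3×0 + 4×2 = 33
D: 5×2 + 5×1 + 3×2 + 4×4 = 37
E: 5×0 + 5×4 + 3×4 + 4×0 = 32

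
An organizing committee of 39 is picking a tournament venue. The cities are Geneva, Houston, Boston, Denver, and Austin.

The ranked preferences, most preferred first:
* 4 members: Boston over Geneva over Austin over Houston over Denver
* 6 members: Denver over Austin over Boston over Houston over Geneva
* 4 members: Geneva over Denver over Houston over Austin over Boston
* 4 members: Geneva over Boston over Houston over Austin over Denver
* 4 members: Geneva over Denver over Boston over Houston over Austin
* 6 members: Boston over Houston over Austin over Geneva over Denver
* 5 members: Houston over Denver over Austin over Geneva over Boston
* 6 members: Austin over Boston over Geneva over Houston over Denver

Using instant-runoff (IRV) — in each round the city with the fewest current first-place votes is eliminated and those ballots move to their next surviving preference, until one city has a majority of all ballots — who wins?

Round 1: Geneva 12, Houston 5, Boston 10, Denver 6, Austin 6. Houston eliminated.
Round 2: Geneva 12, Boston 10, Denver 11, Austin 6. Austin eliminated.
Round 3: Geneva 12, Boston 16, Denver 11. Denver eliminated.
Round 4: Geneva 17, Boston 22. Boston has a majority (≥20).

Boston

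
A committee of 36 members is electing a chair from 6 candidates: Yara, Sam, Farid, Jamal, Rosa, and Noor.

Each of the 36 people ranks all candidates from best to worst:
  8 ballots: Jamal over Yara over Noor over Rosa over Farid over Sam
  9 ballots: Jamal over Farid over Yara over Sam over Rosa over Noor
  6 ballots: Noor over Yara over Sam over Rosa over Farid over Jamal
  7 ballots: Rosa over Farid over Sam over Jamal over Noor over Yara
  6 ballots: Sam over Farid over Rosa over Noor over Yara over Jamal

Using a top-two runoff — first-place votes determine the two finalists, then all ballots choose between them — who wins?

Round 1 first-place votes: Yara 0, Sam 6, Farid 0, Jamal 17, Rosa 7, Noor 6. Jamal and Rosa advance.
Runoff: Jamal is ranked above Rosa on 17 ballots, Rosa above Jamal on 19.

Rosa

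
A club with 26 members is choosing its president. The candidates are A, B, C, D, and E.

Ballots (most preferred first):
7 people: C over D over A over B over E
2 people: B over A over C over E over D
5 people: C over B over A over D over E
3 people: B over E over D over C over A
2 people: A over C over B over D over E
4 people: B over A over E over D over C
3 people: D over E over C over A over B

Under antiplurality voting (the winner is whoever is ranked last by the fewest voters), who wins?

Last-place votes: A 3, B 3, C 4, D 2, E 14.

D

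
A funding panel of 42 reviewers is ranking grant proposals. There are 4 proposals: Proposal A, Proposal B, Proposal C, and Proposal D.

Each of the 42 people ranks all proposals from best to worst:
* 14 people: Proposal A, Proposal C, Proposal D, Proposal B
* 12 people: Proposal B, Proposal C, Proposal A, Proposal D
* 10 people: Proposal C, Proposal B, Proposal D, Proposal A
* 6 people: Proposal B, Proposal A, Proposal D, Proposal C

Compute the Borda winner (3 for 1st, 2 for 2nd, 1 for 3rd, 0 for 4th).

Proposal A: 14×3 + 12×1 + 10×0 + 6×2 = 66
Proposal B: 14×0 + 12×3 + 10×2 + 6×3 = 74
Proposal C: 14×2 + 12×2 + 10×3 + 6×0 = 82
Proposal D: 14×1 + 12×0 + 10×1 + 6×1 = 30

Proposal C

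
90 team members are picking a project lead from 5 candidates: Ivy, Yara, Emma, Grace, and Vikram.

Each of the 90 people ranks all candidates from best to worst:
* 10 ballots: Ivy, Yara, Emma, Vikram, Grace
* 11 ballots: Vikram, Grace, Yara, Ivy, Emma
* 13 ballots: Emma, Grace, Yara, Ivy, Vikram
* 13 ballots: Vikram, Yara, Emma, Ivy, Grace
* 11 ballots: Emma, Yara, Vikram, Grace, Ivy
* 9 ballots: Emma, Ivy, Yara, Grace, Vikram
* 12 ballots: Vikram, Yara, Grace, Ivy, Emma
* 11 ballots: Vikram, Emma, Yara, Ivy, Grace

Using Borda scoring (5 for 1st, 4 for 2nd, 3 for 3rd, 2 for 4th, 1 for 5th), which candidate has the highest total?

Yara

Ivy: 10×5 + 11×2 + 13×2 + 13×2 + 11×1 + 9×4 + 12×2 + 11×2 = 217
Yara: 10×4 + 11×3 + 13×3 + 13×4 + 11×4 + 9×3 + 12×4 + 11×3 = 316
Emma: 10×3 + 11×1 + 13×5 + 13×3 + 11×5 + 9×5 + 12×1 + 11×4 = 301
Grace: 10×1 + 11×4 + 13×4 + 13×1 + 11×2 + 9×2 + 12×3 + 11×1 = 206
Vikram: 10×2 + 11×5 + 13×1 + 13×5 + 11×3 + 9×1 + 12×5 + 11×5 = 310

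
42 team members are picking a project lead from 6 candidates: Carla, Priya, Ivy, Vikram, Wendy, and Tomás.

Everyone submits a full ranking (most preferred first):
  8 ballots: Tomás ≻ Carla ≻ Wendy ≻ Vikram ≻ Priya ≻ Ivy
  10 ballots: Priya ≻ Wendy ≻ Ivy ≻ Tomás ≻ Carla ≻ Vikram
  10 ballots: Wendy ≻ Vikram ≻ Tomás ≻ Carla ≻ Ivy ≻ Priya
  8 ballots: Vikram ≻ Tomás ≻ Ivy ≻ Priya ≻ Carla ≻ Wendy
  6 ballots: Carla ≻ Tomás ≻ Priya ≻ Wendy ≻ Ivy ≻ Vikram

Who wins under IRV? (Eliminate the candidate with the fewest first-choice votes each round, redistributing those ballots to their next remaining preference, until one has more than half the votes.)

Tomás

Round 1: Carla 6, Priya 10, Ivy 0, Vikram 8, Wendy 10, Tomás 8. Ivy eliminated.
Round 2: Carla 6, Priya 10, Vikram 8, Wendy 10, Tomás 8. Carla eliminated.
Round 3: Priya 10, Vikram 8, Wendy 10, Tomás 14. Vikram eliminated.
Round 4: Priya 10, Wendy 10, Tomás 22. Tomás has a majority (≥22).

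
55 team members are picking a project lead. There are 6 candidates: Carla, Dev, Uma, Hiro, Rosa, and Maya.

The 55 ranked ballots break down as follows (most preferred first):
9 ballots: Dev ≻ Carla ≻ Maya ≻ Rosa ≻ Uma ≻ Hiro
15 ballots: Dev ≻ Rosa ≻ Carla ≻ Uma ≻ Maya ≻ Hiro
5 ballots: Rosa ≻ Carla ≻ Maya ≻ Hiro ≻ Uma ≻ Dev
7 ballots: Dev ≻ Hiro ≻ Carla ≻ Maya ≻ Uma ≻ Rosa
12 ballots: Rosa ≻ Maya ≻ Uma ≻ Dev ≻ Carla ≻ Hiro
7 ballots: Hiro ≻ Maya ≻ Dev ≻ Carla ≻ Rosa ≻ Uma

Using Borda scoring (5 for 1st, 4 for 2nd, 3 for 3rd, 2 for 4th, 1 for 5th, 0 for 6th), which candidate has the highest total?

Dev

Carla: 9×4 + 15×3 + 5×4 + 7×3 + 12×1 + 7×2 = 148
Dev: 9×5 + 15×5 + 5×0 + 7×5 + 12×2 + 7×3 = 200
Uma: 9×1 + 15×2 + 5×1 + 7×1 + 12×3 + 7×0 = 87
Hiro: 9×0 + 15×0 + 5×2 + 7×4 + 12×0 + 7×5 = 73
Rosa: 9×2 + 15×4 + 5×5 + 7×0 + 12×5 + 7×1 = 170
Maya: 9×3 + 15×1 + 5×3 + 7×2 + 12×4 + 7×4 = 147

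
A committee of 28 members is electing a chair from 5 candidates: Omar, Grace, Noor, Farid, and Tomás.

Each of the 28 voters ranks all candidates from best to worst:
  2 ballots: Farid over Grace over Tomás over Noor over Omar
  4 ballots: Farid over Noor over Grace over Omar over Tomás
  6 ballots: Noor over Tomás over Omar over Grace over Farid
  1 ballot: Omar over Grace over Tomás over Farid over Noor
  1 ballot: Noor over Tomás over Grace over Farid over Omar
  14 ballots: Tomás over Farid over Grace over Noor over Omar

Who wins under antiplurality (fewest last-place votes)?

Last-place votes: Omar 17, Grace 0, Noor 1, Farid 6, Tomás 4.

Grace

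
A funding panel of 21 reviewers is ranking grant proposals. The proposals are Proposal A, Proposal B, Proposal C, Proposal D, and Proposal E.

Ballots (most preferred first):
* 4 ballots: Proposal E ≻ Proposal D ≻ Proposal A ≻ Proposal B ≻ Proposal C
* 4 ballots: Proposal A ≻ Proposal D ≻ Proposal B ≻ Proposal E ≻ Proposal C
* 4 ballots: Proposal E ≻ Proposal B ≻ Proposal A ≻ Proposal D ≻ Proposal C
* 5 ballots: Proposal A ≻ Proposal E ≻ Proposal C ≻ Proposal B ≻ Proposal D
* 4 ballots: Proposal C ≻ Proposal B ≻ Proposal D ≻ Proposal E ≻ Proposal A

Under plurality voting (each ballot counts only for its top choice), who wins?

Proposal A

First-place votes: Proposal A 9, Proposal B 0, Proposal C 4, Proposal D 0, Proposal E 8.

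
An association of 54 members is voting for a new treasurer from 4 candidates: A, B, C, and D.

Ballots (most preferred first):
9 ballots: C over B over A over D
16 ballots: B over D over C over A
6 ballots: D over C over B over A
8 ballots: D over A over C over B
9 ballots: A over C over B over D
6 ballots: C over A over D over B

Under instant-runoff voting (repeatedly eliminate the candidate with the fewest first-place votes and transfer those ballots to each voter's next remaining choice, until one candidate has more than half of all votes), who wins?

Round 1: A 9, B 16, C 15, D 14. A eliminated.
Round 2: B 16, C 24, D 14. D eliminated.
Round 3: B 16, C 38. C has a majority (≥28).

C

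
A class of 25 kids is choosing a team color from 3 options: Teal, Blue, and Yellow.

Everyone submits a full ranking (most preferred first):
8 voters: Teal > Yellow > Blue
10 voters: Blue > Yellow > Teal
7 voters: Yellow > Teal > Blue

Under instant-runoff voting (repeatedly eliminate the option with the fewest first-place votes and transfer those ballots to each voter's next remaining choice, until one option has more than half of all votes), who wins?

Teal

Round 1: Teal 8, Blue 10, Yellow 7. Yellow eliminated.
Round 2: Teal 15, Blue 10. Teal has a majority (≥13).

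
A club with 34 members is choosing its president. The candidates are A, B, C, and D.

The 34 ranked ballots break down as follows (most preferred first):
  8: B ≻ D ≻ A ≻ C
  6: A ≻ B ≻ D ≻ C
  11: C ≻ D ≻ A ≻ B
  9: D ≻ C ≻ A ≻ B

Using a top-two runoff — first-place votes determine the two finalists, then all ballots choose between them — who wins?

Round 1 first-place votes: A 6, B 8, C 11, D 9. C and D advance.
Runoff: C is ranked above D on 11 ballots, D above C on 23.

D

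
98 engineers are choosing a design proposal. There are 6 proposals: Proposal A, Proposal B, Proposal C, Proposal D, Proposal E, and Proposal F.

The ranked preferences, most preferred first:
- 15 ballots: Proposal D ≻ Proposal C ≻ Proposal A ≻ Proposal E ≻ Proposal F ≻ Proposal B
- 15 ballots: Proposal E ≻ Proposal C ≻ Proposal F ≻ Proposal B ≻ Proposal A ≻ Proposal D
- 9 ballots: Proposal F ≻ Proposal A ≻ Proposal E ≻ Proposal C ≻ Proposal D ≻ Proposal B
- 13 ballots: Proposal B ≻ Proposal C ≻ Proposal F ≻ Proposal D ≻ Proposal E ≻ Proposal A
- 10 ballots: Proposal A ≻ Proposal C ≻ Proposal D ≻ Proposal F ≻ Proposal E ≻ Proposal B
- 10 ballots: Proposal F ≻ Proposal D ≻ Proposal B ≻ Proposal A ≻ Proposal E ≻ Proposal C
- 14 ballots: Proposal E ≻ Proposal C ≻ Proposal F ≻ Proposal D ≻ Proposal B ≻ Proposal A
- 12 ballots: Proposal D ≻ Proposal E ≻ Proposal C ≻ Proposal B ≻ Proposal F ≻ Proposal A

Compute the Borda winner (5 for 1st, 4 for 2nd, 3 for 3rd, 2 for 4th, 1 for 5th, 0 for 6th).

Proposal C

Proposal A: 15×3 + 15×1 + 9×4 + 13×0 + 10×5 + 10×2 + 14×0 + 12×0 = 166
Proposal B: 15×0 + 15×2 + 9×0 + 13×5 + 10×0 + 10×3 + 14×1 + 12×2 = 163
Proposal C: 15×4 + 15×4 + 9×2 + 13×4 + 10×4 + 10×0 + 14×4 + 12×3 = 322
Proposal D: 15×5 + 15×0 + 9×1 + 13×2 + 10×3 + 10×4 + 14×2 + 12×5 = 268
Proposal E: 15×2 + 15×5 + 9×3 + 13×1 + 10×1 + 10×1 + 14×5 + 12×4 = 283
Proposal F: 15×1 + 15×3 + 9×5 + 13×3 + 10×2 + 10×5 + 14×3 + 12×1 = 268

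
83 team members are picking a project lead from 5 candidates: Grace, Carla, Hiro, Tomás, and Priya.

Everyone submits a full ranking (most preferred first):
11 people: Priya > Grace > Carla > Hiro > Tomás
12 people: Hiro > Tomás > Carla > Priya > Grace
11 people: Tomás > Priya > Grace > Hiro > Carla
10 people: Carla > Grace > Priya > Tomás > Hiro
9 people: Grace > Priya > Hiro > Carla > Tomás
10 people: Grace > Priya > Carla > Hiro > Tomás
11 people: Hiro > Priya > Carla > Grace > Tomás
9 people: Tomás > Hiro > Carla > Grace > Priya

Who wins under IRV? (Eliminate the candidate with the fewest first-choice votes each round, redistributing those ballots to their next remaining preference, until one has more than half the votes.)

Grace

Round 1: Grace 19, Carla 10, Hiro 23, Tomás 20, Priya 11. Carla eliminated.
Round 2: Grace 29, Hiro 23, Tomás 20, Priya 11. Priya eliminated.
Round 3: Grace 40, Hiro 23, Tomás 20. Tomás eliminated.
Round 4: Grace 51, Hiro 32. Grace has a majority (≥42).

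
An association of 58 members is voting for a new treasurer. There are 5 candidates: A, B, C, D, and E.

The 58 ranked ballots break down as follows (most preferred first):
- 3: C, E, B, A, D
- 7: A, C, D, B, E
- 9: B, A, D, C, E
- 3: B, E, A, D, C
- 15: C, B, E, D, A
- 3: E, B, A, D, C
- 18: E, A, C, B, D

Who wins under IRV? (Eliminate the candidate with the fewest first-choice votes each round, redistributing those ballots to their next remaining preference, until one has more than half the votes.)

Round 1: A 7, B 12, C 18, D 0, E 21. D eliminated.
Round 2: A 7, B 12, C 18, E 21. A eliminated.
Round 3: B 12, C 25, E 21. B eliminated.
Round 4: C 34, E 24. C has a majority (≥30).

C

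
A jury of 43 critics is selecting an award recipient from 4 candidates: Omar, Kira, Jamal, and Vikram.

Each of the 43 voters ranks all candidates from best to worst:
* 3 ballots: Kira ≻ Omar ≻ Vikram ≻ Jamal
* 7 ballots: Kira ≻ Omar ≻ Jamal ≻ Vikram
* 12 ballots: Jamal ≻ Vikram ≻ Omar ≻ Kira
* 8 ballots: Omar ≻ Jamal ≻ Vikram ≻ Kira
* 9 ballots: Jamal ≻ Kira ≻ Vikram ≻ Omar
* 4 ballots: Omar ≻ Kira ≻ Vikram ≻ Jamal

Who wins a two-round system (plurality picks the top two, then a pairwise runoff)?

Round 1 first-place votes: Omar 12, Kira 10, Jamal 21, Vikram 0. Jamal and Omar advance.
Runoff: Jamal is ranked above Omar on 21 ballots, Omar above Jamal on 22.

Omar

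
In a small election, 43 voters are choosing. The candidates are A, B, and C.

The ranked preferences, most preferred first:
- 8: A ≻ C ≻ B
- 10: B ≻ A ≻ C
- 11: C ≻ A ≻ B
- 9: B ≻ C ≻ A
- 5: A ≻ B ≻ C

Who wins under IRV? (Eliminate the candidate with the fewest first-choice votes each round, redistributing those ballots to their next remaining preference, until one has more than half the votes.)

Round 1: A 13, B 19, C 11. C eliminated.
Round 2: A 24, B 19. A has a majority (≥22).

A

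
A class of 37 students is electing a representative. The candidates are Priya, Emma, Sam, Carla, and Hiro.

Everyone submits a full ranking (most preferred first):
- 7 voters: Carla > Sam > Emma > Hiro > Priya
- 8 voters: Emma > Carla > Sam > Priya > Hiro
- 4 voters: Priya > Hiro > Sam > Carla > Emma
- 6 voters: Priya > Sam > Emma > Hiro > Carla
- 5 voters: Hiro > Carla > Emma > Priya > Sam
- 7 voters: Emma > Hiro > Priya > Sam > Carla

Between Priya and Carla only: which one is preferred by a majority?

Priya is ranked above Carla on 17 ballots; Carla above Priya on 20.

Carla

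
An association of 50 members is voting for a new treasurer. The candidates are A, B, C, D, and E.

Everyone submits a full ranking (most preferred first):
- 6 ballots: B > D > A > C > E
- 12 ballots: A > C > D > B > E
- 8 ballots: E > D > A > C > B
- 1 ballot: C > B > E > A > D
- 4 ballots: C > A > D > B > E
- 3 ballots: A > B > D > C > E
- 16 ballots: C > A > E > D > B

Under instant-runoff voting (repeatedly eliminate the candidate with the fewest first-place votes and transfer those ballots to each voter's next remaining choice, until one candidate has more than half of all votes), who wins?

Round 1: A 15, B 6, C 21, D 0, E 8. D eliminated.
Round 2: A 15, B 6, C 21, E 8. B eliminated.
Round 3: A 21, C 21, E 8. E eliminated.
Round 4: A 29, C 21. A has a majority (≥26).

A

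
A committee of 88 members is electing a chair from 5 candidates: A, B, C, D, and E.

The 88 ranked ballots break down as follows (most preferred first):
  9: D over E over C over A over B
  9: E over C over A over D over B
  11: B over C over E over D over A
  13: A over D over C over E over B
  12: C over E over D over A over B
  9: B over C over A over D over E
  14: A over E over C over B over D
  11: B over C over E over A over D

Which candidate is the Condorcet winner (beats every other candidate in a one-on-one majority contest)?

C vs A: 61–27
C vs B: 57–31
C vs D: 66–22
C vs E: 56–32
C beats every other candidate.

C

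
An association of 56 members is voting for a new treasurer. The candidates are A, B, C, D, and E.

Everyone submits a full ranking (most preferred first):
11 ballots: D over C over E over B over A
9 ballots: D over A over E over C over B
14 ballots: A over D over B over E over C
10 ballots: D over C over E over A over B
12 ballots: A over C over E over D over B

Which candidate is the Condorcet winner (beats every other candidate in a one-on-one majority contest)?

D

D vs A: 30–26
D vs B: 56–0
D vs C: 44–12
D vs E: 44–12
D beats every other candidate.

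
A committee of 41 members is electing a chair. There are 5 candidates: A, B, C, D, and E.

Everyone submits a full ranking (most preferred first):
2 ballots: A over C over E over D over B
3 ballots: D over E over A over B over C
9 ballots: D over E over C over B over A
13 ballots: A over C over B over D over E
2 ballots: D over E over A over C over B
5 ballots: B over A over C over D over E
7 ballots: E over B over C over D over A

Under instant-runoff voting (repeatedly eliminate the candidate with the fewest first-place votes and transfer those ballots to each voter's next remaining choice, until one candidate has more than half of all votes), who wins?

D

Round 1: A 15, B 5, C 0, D 14, E 7. C eliminated.
Round 2: A 15, B 5, D 14, E 7. B eliminated.
Round 3: A 20, D 14, E 7. E eliminated.
Round 4: A 20, D 21. D has a majority (≥21).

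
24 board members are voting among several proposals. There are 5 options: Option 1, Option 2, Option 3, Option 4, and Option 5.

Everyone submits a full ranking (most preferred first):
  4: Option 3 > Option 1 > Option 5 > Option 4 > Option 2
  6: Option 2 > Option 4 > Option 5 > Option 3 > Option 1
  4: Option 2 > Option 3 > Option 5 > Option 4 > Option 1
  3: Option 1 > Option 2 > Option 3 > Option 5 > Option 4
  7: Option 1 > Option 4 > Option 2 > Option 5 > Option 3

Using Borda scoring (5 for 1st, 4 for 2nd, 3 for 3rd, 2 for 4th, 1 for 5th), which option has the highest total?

Option 2

Option 1: 4×4 + 6×1 + 4×1 + 3×5 + 7×5 = 76
Option 2: 4×1 + 6×5 + 4×5 + 3×4 + 7×3 = 87
Option 3: 4×5 + 6×2 + 4×4 + 3×3 + 7×1 = 64
Option 4: 4×2 + 6×4 + 4×2 + 3×1 + 7×4 = 71
Option 5: 4×3 + 6×3 + 4×3 + 3×2 + 7×2 = 62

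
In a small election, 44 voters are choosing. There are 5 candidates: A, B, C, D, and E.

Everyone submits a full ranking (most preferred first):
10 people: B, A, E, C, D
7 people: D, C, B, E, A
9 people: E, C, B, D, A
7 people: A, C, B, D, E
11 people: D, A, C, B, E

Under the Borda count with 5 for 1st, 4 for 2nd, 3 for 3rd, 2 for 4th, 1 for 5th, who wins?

A: 10×4 + 7×1 + 9×1 + 7×5 + 11×4 = 135
B: 10×5 + 7×3 + 9×3 + 7×3 + 11×2 = 141
C: 10×2 + 7×4 + 9×4 + 7×4 + 11×3 = 145
D: 10×1 + 7×5 + 9×2 + 7×2 + 11×5 = 132
E: 10×3 + 7×2 + 9×5 + 7×1 + 11×1 = 107

C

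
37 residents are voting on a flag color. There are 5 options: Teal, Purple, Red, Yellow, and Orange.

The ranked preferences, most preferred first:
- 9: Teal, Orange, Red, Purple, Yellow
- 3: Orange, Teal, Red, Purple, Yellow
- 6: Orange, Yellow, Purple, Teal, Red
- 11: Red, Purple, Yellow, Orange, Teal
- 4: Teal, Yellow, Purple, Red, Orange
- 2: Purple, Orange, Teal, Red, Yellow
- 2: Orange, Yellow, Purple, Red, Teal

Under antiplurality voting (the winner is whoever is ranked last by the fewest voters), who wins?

Purple

Last-place votes: Teal 13, Purple 0, Red 6, Yellow 14, Orange 4.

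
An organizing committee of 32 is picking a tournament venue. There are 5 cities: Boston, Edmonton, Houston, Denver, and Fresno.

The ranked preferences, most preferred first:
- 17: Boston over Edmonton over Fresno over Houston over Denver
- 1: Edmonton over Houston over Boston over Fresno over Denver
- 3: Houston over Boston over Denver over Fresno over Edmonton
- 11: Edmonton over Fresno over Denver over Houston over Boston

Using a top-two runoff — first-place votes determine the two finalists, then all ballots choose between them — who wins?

Round 1 first-place votes: Boston 17, Edmonton 12, Houston 3, Denver 0, Fresno 0. Boston and Edmonton advance.
Runoff: Boston is ranked above Edmonton on 20 ballots, Edmonton above Boston on 12.

Boston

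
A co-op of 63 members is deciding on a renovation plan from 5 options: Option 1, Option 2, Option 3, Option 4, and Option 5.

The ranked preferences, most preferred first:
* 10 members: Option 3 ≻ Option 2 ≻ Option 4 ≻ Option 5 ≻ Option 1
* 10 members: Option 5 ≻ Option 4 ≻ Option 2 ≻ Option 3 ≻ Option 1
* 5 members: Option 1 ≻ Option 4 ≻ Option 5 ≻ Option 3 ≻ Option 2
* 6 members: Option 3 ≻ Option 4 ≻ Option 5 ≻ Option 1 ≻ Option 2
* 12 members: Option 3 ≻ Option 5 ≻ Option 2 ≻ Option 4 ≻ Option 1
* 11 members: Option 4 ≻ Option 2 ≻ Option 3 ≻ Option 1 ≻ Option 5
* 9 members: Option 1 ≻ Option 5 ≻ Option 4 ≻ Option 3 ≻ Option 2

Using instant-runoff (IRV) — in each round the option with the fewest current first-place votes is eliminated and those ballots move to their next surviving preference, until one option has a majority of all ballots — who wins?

Round 1: Option 1 14, Option 2 0, Option 3 28, Option 4 11, Option 5 10. Option 2 eliminated.
Round 2: Option 1 14, Option 3 28, Option 4 11, Option 5 10. Option 5 eliminated.
Round 3: Option 1 14, Option 3 28, Option 4 21. Option 1 eliminated.
Round 4: Option 3 28, Option 4 35. Option 4 has a majority (≥32).

Option 4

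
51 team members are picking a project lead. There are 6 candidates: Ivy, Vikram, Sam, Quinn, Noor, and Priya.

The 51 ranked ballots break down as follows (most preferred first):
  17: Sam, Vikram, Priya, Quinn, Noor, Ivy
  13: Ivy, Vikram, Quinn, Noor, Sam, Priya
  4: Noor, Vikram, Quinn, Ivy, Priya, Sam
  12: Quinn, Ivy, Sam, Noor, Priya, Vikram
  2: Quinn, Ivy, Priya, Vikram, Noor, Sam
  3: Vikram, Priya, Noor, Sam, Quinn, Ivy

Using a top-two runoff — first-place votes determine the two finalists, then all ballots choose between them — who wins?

Round 1 first-place votes: Ivy 13, Vikram 3, Sam 17, Quinn 14, Noor 4, Priya 0. Sam and Quinn advance.
Runoff: Sam is ranked above Quinn on 20 ballots, Quinn above Sam on 31.

Quinn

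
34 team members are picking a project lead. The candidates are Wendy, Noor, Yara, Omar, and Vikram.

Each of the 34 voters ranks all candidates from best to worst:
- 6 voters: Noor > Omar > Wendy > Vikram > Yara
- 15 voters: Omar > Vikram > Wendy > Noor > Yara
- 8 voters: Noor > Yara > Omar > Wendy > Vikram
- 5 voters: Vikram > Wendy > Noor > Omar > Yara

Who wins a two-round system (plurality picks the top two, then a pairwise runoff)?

Noor

Round 1 first-place votes: Wendy 0, Noor 14, Yara 0, Omar 15, Vikram 5. Omar and Noor advance.
Runoff: Omar is ranked above Noor on 15 ballots, Noor above Omar on 19.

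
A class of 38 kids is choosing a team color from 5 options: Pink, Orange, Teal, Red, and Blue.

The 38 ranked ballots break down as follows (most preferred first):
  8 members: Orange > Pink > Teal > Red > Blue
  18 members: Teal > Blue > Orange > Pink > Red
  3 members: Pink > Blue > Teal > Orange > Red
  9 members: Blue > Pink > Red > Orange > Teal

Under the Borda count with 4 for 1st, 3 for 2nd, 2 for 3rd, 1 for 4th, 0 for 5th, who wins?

Blue

Pink: 8×3 + 18×1 + 3×4 + 9×3 = 81
Orange: 8×4 + 18×2 + 3×1 + 9×1 = 80
Teal: 8×2 + 18×4 + 3×2 + 9×0 = 94
Red: 8×1 + 18×0 + 3×0 + 9×2 = 26
Blue: 8×0 + 18×3 + 3×3 + 9×4 = 99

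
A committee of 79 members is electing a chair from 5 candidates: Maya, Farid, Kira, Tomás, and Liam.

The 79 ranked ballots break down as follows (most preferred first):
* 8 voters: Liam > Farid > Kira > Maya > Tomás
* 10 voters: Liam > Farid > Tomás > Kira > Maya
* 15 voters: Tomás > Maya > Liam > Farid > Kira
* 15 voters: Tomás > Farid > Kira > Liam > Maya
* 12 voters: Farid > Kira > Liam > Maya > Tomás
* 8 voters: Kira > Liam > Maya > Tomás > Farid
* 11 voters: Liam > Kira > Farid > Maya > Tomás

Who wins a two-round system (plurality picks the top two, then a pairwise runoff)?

Round 1 first-place votes: Maya 0, Farid 12, Kira 8, Tomás 30, Liam 29. Tomás and Liam advance.
Runoff: Tomás is ranked above Liam on 30 ballots, Liam above Tomás on 49.

Liam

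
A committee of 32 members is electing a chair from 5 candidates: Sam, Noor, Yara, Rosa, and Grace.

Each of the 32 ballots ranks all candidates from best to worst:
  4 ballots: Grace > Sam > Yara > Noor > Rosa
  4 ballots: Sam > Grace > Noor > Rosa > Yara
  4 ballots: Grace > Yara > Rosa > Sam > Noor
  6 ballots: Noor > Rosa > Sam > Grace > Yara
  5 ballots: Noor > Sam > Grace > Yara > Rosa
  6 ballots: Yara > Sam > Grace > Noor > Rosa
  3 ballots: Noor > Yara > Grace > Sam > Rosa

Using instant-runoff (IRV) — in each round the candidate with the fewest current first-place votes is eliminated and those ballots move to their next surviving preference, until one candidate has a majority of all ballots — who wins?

Round 1: Sam 4, Noor 14, Yara 6, Rosa 0, Grace 8. Rosa eliminated.
Round 2: Sam 4, Noor 14, Yara 6, Grace 8. Sam eliminated.
Round 3: Noor 14, Yara 6, Grace 12. Yara eliminated.
Round 4: Noor 14, Grace 18. Grace has a majority (≥17).

Grace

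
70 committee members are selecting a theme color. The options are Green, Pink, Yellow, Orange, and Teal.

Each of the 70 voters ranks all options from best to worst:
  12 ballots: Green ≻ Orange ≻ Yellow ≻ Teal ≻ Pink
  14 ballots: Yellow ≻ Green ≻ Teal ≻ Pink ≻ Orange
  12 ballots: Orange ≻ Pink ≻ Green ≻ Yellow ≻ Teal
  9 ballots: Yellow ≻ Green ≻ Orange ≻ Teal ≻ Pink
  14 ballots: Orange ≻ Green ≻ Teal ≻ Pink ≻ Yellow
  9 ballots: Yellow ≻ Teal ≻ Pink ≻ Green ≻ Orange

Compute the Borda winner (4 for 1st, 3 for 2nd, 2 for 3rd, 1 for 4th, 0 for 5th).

Green

Green: 12×4 + 14×3 + 12×2 + 9×3 + 14×3 + 9×1 = 192
Pink: 12×0 + 14×1 + 12×3 + 9×0 + 14×1 + 9×2 = 82
Yellow: 12×2 + 14×4 + 12×1 + 9×4 + 14×0 + 9×4 = 164
Orange: 12×3 + 14×0 + 12×4 + 9×2 + 14×4 + 9×0 = 158
Teal: 12×1 + 14×2 + 12×0 + 9×1 + 14×2 + 9×3 = 104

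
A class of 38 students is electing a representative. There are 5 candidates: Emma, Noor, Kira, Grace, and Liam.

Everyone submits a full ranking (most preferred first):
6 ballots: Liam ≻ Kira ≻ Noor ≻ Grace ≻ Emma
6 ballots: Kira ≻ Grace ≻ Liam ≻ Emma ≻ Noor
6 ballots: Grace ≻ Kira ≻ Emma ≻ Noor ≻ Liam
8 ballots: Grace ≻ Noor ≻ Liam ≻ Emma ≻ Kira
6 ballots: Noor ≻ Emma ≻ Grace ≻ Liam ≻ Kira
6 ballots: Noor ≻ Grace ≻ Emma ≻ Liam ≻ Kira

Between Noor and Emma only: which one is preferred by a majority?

Noor is ranked above Emma on 26 ballots; Emma above Noor on 12.

Noor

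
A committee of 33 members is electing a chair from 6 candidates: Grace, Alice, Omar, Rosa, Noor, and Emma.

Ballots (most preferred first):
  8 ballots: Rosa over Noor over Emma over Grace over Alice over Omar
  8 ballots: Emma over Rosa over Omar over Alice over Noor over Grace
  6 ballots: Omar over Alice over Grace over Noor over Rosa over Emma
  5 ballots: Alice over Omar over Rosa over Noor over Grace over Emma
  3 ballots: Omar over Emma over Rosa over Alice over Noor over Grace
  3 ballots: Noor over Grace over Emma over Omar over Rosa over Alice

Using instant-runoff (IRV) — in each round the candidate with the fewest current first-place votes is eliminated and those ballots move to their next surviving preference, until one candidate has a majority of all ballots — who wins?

Round 1: Grace 0, Alice 5, Omar 9, Rosa 8, Noor 3, Emma 8. Grace eliminated.
Round 2: Alice 5, Omar 9, Rosa 8, Noor 3, Emma 8. Noor eliminated.
Round 3: Alice 5, Omar 9, Rosa 8, Emma 11. Alice eliminated.
Round 4: Omar 14, Rosa 8, Emma 11. Rosa eliminated.
Round 5: Omar 14, Emma 19. Emma has a majority (≥17).

Emma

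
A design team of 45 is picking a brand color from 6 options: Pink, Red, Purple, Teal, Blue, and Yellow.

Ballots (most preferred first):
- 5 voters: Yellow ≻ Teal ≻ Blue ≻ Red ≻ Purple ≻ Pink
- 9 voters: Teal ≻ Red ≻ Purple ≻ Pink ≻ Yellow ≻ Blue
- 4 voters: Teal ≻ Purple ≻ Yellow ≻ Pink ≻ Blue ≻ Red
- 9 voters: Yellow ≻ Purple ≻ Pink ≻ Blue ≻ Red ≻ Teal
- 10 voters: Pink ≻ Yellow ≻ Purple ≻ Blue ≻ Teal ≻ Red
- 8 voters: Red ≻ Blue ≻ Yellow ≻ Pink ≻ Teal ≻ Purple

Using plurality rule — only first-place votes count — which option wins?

Yellow

First-place votes: Pink 10, Red 8, Purple 0, Teal 13, Blue 0, Yellow 14.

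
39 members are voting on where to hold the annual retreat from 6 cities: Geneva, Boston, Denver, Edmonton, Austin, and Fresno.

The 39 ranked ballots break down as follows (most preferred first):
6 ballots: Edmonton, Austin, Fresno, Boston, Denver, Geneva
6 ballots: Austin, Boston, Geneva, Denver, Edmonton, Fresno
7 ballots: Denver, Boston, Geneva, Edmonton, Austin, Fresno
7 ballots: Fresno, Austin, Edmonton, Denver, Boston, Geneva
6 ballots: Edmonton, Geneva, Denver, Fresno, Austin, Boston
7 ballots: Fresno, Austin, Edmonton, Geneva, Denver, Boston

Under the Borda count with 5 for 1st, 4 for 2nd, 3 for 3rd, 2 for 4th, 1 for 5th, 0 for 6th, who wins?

Austin

Geneva: 6×0 + 6×3 + 7×3 + 7×0 + 6×4 + 7×2 = 77
Boston: 6×2 + 6×4 + 7×4 + 7×1 + 6×0 + 7×0 = 71
Denver: 6×1 + 6×2 + 7×5 + 7×2 + 6×3 + 7×1 = 92
Edmonton: 6×5 + 6×1 + 7×2 + 7×3 + 6×5 + 7×3 = 122
Austin: 6×4 + 6×5 + 7×1 + 7×4 + 6×1 + 7×4 = 123
Fresno: 6×3 + 6×0 + 7×0 + 7×5 + 6×2 + 7×5 = 100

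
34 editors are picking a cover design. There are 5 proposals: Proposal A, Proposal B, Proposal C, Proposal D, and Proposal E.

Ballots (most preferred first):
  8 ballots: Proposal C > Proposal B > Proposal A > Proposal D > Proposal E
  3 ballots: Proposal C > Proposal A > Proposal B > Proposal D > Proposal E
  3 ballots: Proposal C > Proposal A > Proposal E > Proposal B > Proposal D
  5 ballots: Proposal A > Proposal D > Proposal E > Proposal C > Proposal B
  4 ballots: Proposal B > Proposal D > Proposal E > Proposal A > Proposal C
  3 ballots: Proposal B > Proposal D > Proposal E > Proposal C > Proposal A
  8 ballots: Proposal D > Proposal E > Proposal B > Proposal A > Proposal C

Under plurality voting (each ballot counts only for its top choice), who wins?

First-place votes: Proposal A 5, Proposal B 7, Proposal C 14, Proposal D 8, Proposal E 0.

Proposal C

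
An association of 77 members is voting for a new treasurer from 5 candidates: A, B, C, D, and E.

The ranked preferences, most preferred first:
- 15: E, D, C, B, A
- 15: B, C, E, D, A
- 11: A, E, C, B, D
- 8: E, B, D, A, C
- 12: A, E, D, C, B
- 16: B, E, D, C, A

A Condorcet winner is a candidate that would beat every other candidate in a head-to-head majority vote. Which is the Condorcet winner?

E vs A: 54–23
E vs B: 46–31
E vs C: 62–15
E vs D: 77–0
E beats every other candidate.

E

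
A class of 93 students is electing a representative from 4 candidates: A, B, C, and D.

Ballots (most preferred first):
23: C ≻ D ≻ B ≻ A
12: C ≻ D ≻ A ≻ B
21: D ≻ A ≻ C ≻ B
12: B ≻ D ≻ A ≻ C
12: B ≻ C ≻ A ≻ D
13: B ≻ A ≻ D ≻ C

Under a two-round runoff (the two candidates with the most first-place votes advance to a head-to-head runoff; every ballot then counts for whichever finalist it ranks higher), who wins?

Round 1 first-place votes: A 0, B 37, C 35, D 21. B and C advance.
Runoff: B is ranked above C on 37 ballots, C above B on 56.

C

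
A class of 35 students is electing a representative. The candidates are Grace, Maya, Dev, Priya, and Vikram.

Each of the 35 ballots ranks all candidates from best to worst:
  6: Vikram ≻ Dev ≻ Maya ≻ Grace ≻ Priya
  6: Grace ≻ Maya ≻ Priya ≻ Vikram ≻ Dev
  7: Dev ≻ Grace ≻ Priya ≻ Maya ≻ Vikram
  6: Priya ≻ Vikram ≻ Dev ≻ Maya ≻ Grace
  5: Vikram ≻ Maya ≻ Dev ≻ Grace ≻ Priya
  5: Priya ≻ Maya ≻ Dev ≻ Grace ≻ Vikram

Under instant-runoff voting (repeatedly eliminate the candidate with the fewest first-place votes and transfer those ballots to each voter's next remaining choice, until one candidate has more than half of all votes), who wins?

Round 1: Grace 6, Maya 0, Dev 7, Priya 11, Vikram 11. Maya eliminated.
Round 2: Grace 6, Dev 7, Priya 11, Vikram 11. Grace eliminated.
Round 3: Dev 7, Priya 17, Vikram 11. Dev eliminated.
Round 4: Priya 24, Vikram 11. Priya has a majority (≥18).

Priya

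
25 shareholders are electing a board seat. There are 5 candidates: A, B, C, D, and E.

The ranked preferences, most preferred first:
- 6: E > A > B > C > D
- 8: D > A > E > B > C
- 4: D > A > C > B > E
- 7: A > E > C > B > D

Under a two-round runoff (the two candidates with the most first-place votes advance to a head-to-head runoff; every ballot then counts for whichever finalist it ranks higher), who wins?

Round 1 first-place votes: A 7, B 0, C 0, D 12, E 6. D and A advance.
Runoff: D is ranked above A on 12 ballots, A above D on 13.

A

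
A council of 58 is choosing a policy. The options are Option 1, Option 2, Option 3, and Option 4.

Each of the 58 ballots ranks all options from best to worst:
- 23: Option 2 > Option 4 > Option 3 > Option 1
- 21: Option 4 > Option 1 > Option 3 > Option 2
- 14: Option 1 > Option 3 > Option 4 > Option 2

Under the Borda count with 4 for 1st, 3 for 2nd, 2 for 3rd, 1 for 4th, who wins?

Option 4

Option 1: 23×1 + 21×3 + 14×4 = 142
Option 2: 23×4 + 21×1 + 14×1 = 127
Option 3: 23×2 + 21×2 + 14×3 = 130
Option 4: 23×3 + 21×4 + 14×2 = 181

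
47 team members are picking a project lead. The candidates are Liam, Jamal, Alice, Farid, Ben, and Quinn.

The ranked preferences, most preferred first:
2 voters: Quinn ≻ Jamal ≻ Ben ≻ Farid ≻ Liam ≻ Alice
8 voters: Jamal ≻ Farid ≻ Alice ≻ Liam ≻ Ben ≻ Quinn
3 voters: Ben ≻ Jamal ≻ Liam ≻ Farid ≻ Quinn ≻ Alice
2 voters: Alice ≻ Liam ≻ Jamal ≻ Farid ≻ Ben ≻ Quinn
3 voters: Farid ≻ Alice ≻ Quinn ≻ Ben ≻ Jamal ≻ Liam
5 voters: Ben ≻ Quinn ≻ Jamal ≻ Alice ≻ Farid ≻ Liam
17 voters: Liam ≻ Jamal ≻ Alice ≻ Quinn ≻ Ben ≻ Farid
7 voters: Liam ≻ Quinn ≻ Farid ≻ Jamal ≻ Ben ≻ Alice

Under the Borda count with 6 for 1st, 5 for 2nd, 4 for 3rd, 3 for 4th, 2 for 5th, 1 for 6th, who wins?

Jamal

Liam: 2×2 + 8×3 + 3×4 + 2×5 + 3×1 + 5×1 + 17×6 + 7×6 = 202
Jamal: 2×5 + 8×6 + 3×5 + 2×4 + 3×2 + 5×4 + 17×5 + 7×3 = 213
Alice: 2×1 + 8×4 + 3×1 + 2×6 + 3×5 + 5×3 + 17×4 + 7×1 = 154
Farid: 2×3 + 8×5 + 3×3 + 2×3 + 3×6 + 5×2 + 17×1 + 7×4 = 134
Ben: 2×4 + 8×2 + 3×6 + 2×2 + 3×3 + 5×6 + 17×2 + 7×2 = 133
Quinn: 2×6 + 8×1 + 3×2 + 2×1 + 3×4 + 5×5 + 17×3 + 7×5 = 151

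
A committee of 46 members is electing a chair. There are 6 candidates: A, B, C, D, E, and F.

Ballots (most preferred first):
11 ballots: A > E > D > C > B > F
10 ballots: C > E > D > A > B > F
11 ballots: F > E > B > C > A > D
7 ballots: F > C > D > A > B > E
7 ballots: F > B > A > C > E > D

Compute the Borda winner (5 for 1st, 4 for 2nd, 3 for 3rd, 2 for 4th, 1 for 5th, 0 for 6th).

A: 11×5 + 10×2 + 11×1 + 7×2 + 7×3 = 121
B: 11×1 + 10×1 + 11×3 + 7×1 + 7×4 = 89
C: 11×2 + 10×5 + 11×2 + 7×4 + 7×2 = 136
D: 11×3 + 10×3 + 11×0 + 7×3 + 7×0 = 84
E: 11×4 + 10×4 + 11×4 + 7×0 + 7×1 = 135
F: 11×0 + 10×0 + 11×5 + 7×5 + 7×5 = 125

C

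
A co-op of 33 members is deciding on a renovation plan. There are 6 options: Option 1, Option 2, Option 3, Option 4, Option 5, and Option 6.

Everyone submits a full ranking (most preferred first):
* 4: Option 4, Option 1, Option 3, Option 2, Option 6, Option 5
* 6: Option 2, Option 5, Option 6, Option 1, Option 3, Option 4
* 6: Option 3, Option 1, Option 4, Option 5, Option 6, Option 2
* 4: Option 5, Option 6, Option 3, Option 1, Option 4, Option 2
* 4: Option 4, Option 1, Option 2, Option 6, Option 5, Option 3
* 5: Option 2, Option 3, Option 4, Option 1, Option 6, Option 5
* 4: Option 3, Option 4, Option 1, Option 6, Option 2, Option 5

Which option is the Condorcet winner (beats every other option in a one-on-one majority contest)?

Option 3

Option 3 vs Option 1: 19–14
Option 3 vs Option 2: 18–15
Option 3 vs Option 4: 25–8
Option 3 vs Option 5: 19–14
Option 3 vs Option 6: 19–14
Option 3 beats every other option.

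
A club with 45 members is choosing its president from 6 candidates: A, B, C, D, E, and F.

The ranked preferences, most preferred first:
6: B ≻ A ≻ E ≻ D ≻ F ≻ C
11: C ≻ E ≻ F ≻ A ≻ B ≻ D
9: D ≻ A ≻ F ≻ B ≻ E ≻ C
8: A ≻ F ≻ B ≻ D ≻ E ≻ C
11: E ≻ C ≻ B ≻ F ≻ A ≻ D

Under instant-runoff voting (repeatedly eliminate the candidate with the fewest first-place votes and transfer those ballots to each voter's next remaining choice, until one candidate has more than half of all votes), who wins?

Round 1: A 8, B 6, C 11, D 9, E 11, F 0. F eliminated.
Round 2: A 8, B 6, C 11, D 9, E 11. B eliminated.
Round 3: A 14, C 11, D 9, E 11. D eliminated.
Round 4: A 23, C 11, E 11. A has a majority (≥23).

A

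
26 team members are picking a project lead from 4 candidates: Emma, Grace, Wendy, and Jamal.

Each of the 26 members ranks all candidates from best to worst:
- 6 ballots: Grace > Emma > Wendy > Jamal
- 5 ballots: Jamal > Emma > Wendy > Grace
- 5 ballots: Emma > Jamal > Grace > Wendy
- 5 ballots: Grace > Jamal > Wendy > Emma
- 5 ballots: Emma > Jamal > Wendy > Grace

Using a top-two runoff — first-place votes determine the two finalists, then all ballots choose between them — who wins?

Emma

Round 1 first-place votes: Emma 10, Grace 11, Wendy 0, Jamal 5. Grace and Emma advance.
Runoff: Grace is ranked above Emma on 11 ballots, Emma above Grace on 15.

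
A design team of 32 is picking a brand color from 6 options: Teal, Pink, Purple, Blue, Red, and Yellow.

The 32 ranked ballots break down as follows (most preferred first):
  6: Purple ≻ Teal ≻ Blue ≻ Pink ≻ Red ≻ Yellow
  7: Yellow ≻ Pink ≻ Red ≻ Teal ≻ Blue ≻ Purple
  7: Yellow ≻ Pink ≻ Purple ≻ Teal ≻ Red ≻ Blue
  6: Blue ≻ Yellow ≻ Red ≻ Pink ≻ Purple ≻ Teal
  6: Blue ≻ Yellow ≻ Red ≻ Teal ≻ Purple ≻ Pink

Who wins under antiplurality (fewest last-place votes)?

Last-place votes: Teal 6, Pink 6, Purple 7, Blue 7, Red 0, Yellow 6.

Red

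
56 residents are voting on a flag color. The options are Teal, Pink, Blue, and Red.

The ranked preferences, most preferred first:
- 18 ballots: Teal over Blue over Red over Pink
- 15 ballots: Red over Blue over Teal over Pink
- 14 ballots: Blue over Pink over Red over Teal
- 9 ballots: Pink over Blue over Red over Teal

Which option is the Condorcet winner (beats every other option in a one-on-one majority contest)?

Blue vs Teal: 38–18
Blue vs Pink: 47–9
Blue vs Red: 41–15
Blue beats every other option.

Blue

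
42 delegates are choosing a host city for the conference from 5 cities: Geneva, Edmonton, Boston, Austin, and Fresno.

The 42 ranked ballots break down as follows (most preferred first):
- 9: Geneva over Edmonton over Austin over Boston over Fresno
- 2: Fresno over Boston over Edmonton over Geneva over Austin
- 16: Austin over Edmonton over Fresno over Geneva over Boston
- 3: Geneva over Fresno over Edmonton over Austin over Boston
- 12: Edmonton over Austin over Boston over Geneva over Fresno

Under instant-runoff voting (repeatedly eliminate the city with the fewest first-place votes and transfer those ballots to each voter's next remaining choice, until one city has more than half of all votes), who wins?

Round 1: Geneva 12, Edmonton 12, Boston 0, Austin 16, Fresno 2. Boston eliminated.
Round 2: Geneva 12, Edmonton 12, Austin 16, Fresno 2. Fresno eliminated.
Round 3: Geneva 12, Edmonton 14, Austin 16. Geneva eliminated.
Round 4: Edmonton 26, Austin 16. Edmonton has a majority (≥22).

Edmonton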